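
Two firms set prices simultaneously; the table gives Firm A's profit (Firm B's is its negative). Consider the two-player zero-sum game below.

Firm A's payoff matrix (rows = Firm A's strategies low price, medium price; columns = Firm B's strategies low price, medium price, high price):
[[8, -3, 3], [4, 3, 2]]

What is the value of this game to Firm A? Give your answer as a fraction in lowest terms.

Column low price is strictly dominated by high price for Firm B (it gives Firm A more in every row).
The remaining 2×2 game on (low price, medium price) × (medium price, high price) has no saddle point. Let Firm A play low price with probability p; indifference gives −3p + 3(1−p) = 3p + 2(1−p), so p = 1/7.
Similarly Firm B's optimal q on medium price is 1/7, and the value is -3·(1/7) + (3)·(6/7) = 15/7.

15/7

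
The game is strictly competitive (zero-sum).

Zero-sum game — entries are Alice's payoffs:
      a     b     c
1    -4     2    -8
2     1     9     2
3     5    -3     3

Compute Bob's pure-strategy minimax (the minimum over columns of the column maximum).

3

The worst case (largest entry) in each column is a: 5, b: 9, c: 3.
The best (smallest) of these is 3.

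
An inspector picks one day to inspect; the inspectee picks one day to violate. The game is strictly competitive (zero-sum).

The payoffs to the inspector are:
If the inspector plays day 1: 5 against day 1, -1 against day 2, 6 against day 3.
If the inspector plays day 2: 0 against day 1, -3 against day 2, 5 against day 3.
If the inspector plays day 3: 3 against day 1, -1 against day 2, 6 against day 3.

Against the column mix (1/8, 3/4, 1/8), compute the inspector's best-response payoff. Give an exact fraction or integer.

5/8

day 1: (5)·(1/8) + (-1)·(3/4) + (6)·(1/8) = 5/8.
day 2: (0)·(1/8) + (-3)·(3/4) + (5)·(1/8) = -13/8.
day 3: (3)·(1/8) + (-1)·(3/4) + (6)·(1/8) = 3/8.
The best pure response is day 1 with expected payoff 5/8.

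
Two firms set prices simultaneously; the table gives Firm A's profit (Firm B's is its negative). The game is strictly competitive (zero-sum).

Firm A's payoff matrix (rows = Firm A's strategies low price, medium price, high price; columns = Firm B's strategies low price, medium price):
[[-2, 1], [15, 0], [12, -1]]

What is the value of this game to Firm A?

5/6

Row high price is strictly dominated by row medium price, so Firm A never plays it.
The remaining 2×2 game on (low price, medium price) × (low price, medium price) has no saddle point. Let Firm A play low price with probability p; indifference gives −2p + 15(1−p) = p, so p = 5/6.
Similarly Firm B's optimal q on low price is 1/18, and the value is -2·(1/18) + (1)·(17/18) = 5/6.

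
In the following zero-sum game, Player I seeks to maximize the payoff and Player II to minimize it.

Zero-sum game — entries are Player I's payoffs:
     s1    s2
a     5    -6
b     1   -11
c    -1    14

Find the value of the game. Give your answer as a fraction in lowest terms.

Row b is strictly dominated by row a, so Player I never plays it.
The remaining 2×2 game on (a, c) × (s1, s2) has no saddle point. Let Player I play a with probability p; indifference gives 5p − (1−p) = −6p + 14(1−p), so p = 15/26.
Similarly Player II's optimal q on s1 is 10/13, and the value is 5·(10/13) + (-6)·(3/13) = 32/13.

32/13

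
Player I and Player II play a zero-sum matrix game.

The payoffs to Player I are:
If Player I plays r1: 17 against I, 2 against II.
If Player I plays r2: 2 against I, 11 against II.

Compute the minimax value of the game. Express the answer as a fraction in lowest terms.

Row minima are 2 and 2, so Player I's maximin is 2; column maxima are 17 and 11, so Player II's minimax is 11. These differ, so the equilibrium is in mixed strategies.
Let Player I play r1 with probability p. Player II is indifferent when 17p + 2(1−p) = 2p + 11(1−p), giving p = 3/8.
Let Player II play I with probability q. Player I is indifferent when 17q + 2(1−q) = 2q + 11(1−q), giving q = 3/8.
The value is 17·(3/8) + (2)·(5/8) = 61/8.

61/8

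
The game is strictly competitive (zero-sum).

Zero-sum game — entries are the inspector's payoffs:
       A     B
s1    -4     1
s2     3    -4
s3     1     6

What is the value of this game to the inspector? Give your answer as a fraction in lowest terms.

11/6

Row s1 is strictly dominated by row s3, so the inspector never plays it.
The remaining 2×2 game on (s2, s3) × (A, B) has no saddle point. Let the inspector play s2 with probability p; indifference gives 3p + (1−p) = −4p + 6(1−p), so p = 5/12.
Similarly the inspectee's optimal q on A is 5/6, and the value is 3·(5/6) + (-4)·(1/6) = 11/6.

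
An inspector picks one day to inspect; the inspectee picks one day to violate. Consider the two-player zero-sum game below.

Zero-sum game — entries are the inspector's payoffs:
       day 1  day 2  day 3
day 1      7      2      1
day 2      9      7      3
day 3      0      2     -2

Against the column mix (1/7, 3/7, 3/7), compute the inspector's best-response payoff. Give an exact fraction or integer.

39/7

day 1: (7)·(1/7) + (2)·(3/7) + (1)·(3/7) = 16/7.
day 2: (9)·(1/7) + (7)·(3/7) + (3)·(3/7) = 39/7.
day 3: (0)·(1/7) + (2)·(3/7) + (-2)·(3/7) = 0.
The best pure response is day 2 with expected payoff 39/7.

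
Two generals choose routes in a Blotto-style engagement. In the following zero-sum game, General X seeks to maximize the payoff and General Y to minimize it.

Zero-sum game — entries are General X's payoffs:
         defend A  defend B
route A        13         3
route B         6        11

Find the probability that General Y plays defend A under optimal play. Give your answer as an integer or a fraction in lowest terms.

8/15

Row minima are 3 and 6, so General X's maximin is 6; column maxima are 13 and 11, so General Y's minimax is 11. These differ, so the equilibrium is in mixed strategies.
Let General Y play defend A with probability q. General X is indifferent when 13q + 3(1−q) = 6q + 11(1−q), giving q = 8/15.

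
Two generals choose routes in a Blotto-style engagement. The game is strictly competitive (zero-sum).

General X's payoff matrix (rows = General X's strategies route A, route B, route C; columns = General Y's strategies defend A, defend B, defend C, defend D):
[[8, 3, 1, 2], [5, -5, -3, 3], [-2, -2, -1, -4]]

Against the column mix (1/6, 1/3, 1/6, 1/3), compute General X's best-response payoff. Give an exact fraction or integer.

route A: (8)·(1/6) + (3)·(1/3) + (1)·(1/6) + (2)·(1/3) = 19/6.
route B: (5)·(1/6) + (-5)·(1/3) + (-3)·(1/6) + (3)·(1/3) = -1/3.
route C: (-2)·(1/6) + (-2)·(1/3) + (-1)·(1/6) + (-4)·(1/3) = -5/2.
The best pure response is route A with expected payoff 19/6.

19/6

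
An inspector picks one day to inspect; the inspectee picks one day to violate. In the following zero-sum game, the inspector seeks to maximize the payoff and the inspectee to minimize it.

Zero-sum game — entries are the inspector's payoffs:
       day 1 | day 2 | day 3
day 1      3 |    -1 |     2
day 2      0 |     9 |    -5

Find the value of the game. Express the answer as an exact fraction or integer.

13/17

Column day 1 is strictly dominated by day 3 for the inspectee (it gives the inspector more in every row).
The remaining 2×2 game on (day 1, day 2) × (day 2, day 3) has no saddle point. Let the inspector play day 1 with probability p; indifference gives −p + 9(1−p) = 2p − 5(1−p), so p = 14/17.
Similarly the inspectee's optimal q on day 2 is 7/17, and the value is -1·(7/17) + (2)·(10/17) = 13/17.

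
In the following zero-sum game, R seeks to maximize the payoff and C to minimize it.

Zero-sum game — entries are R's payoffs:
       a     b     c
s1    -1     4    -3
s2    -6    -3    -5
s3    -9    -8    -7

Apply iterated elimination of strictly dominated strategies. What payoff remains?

-3

Column b is strictly dominated by a for C (-1<4, -6<-3, -9<-8); eliminate b.
Row s3 is strictly dominated by row s1 (-1>-9, -3>-7); eliminate s3.
Row s2 is strictly dominated by row s1 (-1>-6, -3>-5); eliminate s2.
Column a is strictly dominated by c for C (-3<-1); eliminate a.
Only (s1, c) remains, with payoff -3.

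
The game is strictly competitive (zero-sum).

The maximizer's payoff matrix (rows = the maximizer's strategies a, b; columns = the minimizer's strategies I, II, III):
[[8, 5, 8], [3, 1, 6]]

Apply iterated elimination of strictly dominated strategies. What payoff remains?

5

Column III is strictly dominated by II for the minimizer (5<8, 1<6); eliminate III.
Row b is strictly dominated by row a (8>3, 5>1); eliminate b.
Column I is strictly dominated by II for the minimizer (5<8); eliminate I.
Only (a, II) remains, with payoff 5.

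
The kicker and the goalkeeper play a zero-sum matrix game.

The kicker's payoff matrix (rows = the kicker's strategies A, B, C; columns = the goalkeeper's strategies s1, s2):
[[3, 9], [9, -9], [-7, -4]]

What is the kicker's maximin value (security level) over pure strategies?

3

The worst-case payoff for each row is A: 3, B: -9, C: -7.
The best of these is 3.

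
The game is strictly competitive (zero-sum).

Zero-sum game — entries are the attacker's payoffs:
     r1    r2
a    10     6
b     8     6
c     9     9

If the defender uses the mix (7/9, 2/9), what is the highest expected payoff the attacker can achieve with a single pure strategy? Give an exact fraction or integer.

a: (10)·(7/9) + (6)·(2/9) = 82/9.
b: (8)·(7/9) + (6)·(2/9) = 68/9.
c: (9)·(7/9) + (9)·(2/9) = 9.
The best pure response is a with expected payoff 82/9.

82/9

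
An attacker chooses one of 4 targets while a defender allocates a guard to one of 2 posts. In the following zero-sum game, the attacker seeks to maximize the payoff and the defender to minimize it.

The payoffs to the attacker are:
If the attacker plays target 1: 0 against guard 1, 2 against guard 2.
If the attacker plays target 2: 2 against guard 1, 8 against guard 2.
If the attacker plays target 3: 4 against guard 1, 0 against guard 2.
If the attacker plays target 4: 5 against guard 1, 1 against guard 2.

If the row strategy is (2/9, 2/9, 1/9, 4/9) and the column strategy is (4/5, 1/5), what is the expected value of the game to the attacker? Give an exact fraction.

136/45

Against (4/5, 1/5), each row's expected payoff is target 1: 2/5; target 2: 16/5; target 3: 16/5; target 4: 21/5.
Taking the (2/9, 2/9, 1/9, 4/9)-weighted average: (2/9)·(2/5) + (2/9)·(16/5) + (1/9)·(16/5) + (4/9)·(21/5) = 136/45.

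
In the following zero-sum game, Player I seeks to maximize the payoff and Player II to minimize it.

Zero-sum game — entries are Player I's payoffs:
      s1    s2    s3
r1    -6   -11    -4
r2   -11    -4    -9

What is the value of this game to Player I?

Column s3 is strictly dominated by s1 for Player II (it gives Player I more in every row).
The remaining 2×2 game on (r1, r2) × (s1, s2) has no saddle point. Let Player I play r1 with probability p; indifference gives −6p − 11(1−p) = −11p − 4(1−p), so p = 7/12.
Similarly Player II's optimal q on s1 is 7/12, and the value is -6·(7/12) + (-11)·(5/12) = -97/12.

-97/12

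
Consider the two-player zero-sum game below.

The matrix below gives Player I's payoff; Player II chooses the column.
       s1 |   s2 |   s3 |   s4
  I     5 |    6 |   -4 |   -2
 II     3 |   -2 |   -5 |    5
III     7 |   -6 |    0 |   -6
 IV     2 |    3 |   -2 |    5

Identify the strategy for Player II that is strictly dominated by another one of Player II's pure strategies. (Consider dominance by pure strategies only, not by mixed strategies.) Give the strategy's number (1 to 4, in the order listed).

1

Player II prefers columns that give Player I less. Compare s1 with s3: -4 < 5, -5 < 3, 0 < 7, -2 < 2.
So s3 strictly dominates s1 for Player II; s1 is strictly dominated.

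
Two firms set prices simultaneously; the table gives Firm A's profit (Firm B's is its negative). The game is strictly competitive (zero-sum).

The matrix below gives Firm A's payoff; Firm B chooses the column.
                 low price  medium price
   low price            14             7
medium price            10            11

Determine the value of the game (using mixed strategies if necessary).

21/2

Row minima are 7 and 10, so Firm A's maximin is 10; column maxima are 14 and 11, so Firm B's minimax is 11. These differ, so the equilibrium is in mixed strategies.
Let Firm A play low price with probability p. Firm B is indifferent when 14p + 10(1−p) = 7p + 11(1−p), giving p = 1/8.
Let Firm B play low price with probability q. Firm A is indifferent when 14q + 7(1−q) = 10q + 11(1−q), giving q = 1/2.
The value is 14·(1/2) + (7)·(1/2) = 21/2.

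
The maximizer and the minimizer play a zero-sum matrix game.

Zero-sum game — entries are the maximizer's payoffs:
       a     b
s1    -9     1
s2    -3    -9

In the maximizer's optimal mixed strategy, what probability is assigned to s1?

Row minima are -9 and -9, so the maximizer's maximin is -9; column maxima are -3 and 1, so the minimizer's minimax is -3. These differ, so the equilibrium is in mixed strategies.
Let the maximizer play s1 with probability p. The minimizer is indifferent when −9p − 3(1−p) = p − 9(1−p), giving p = 3/8.

3/8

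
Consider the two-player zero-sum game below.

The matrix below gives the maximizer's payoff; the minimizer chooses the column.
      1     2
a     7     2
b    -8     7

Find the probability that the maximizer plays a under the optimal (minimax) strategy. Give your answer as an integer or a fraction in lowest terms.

3/4

Row minima are 2 and -8, so the maximizer's maximin is 2; column maxima are 7 and 7, so the minimizer's minimax is 7. These differ, so the equilibrium is in mixed strategies.
Let the maximizer play a with probability p. The minimizer is indifferent when 7p − 8(1−p) = 2p + 7(1−p), giving p = 3/4.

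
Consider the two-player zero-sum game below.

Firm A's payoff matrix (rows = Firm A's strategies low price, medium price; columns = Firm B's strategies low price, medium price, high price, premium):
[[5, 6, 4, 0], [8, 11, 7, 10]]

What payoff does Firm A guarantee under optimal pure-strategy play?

Row minima: 0, 7 → Firm A's maximin is 7.
Column maxima: 8, 11, 7, 10 → Firm B's minimax is 7.
They coincide at (medium price, high price), so the value is 7.

7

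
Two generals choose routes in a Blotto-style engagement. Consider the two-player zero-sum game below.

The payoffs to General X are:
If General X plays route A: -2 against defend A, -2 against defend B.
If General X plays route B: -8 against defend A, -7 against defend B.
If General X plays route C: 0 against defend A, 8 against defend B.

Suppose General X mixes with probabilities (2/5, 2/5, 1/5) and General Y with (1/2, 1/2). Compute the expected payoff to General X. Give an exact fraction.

-3

Against (1/2, 1/2), each row's expected payoff is route A: -2; route B: -15/2; route C: 4.
Taking the (2/5, 2/5, 1/5)-weighted average: (2/5)·(-2) + (2/5)·(-15/2) + (1/5)·(4) = -3.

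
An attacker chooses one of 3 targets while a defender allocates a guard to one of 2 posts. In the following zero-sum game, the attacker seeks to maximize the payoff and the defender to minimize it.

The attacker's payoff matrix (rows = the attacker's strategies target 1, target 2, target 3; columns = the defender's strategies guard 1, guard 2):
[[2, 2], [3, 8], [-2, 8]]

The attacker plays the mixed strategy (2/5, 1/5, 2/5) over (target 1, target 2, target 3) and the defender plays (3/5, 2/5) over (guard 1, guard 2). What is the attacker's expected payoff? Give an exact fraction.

13/5

Against (3/5, 2/5), each row's expected payoff is target 1: 2; target 2: 5; target 3: 2.
Taking the (2/5, 1/5, 2/5)-weighted average: (2/5)·(2) + (1/5)·(5) + (2/5)·(2) = 13/5.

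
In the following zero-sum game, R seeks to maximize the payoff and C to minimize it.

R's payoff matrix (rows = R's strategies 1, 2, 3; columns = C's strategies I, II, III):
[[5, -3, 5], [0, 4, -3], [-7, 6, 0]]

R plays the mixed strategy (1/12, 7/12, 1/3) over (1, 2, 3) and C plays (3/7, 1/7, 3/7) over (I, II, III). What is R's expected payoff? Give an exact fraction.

-17/21

Against (3/7, 1/7, 3/7), each row's expected payoff is 1: 27/7; 2: -5/7; 3: -15/7.
Taking the (1/12, 7/12, 1/3)-weighted average: (1/12)·(27/7) + (7/12)·(-5/7) + (1/3)·(-15/7) = -17/21.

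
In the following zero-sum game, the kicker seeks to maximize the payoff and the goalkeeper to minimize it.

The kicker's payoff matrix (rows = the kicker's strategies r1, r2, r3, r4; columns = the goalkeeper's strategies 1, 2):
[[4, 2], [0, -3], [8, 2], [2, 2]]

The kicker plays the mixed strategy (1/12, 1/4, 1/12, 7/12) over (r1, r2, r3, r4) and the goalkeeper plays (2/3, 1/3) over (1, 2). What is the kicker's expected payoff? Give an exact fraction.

Against (2/3, 1/3), each row's expected payoff is r1: 10/3; r2: -1; r3: 6; r4: 2.
Taking the (1/12, 1/4, 1/12, 7/12)-weighted average: (1/12)·(10/3) + (1/4)·(-1) + (1/12)·(6) + (7/12)·(2) = 61/36.

61/36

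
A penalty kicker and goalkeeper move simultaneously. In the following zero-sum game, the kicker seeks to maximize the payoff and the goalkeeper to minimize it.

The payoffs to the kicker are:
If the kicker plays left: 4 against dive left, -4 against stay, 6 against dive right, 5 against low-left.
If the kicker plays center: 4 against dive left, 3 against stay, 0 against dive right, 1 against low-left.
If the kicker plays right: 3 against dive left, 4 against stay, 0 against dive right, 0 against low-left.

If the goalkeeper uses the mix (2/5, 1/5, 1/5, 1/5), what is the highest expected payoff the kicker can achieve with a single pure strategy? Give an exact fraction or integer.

3

left: (4)·(2/5) + (-4)·(1/5) + (6)·(1/5) + (5)·(1/5) = 3.
center: (4)·(2/5) + (3)·(1/5) + (0)·(1/5) + (1)·(1/5) = 12/5.
right: (3)·(2/5) + (4)·(1/5) + (0)·(1/5) + (0)·(1/5) = 2.
The best pure response is left with expected payoff 3.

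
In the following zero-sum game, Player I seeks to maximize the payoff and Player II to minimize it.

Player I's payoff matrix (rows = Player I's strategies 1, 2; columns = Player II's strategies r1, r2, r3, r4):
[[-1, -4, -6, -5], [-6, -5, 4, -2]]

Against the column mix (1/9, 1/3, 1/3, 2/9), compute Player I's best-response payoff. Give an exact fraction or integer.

1: (-1)·(1/9) + (-4)·(1/3) + (-6)·(1/3) + (-5)·(2/9) = -41/9.
2: (-6)·(1/9) + (-5)·(1/3) + (4)·(1/3) + (-2)·(2/9) = -13/9.
The best pure response is 2 with expected payoff -13/9.

-13/9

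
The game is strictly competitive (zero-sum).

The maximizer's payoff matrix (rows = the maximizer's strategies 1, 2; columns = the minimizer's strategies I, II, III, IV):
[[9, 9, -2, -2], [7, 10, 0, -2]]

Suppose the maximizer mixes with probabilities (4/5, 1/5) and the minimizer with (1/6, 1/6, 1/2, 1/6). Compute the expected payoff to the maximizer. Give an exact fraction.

Against (1/6, 1/6, 1/2, 1/6), each row's expected payoff is 1: 5/3; 2: 5/2.
Taking the (4/5, 1/5)-weighted average: (4/5)·(5/3) + (1/5)·(5/2) = 11/6.

11/6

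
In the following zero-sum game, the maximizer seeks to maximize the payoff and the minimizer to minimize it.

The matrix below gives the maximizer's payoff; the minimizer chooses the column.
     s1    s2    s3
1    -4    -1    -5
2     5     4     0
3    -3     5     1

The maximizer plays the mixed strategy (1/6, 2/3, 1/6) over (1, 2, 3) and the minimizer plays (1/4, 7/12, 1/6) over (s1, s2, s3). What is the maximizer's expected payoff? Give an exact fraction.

19/8

Against (1/4, 7/12, 1/6), each row's expected payoff is 1: -29/12; 2: 43/12; 3: 7/3.
Taking the (1/6, 2/3, 1/6)-weighted average: (1/6)·(-29/12) + (2/3)·(43/12) + (1/6)·(7/3) = 19/8.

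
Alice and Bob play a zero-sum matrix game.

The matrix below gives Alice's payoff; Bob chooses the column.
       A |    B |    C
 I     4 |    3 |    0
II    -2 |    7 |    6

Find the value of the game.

2

Column B is strictly dominated by C for Bob (it gives Alice more in every row).
The remaining 2×2 game on (I, II) × (A, C) has no saddle point. Let Alice play I with probability p; indifference gives 4p − 2(1−p) = 6(1−p), so p = 2/3.
Similarly Bob's optimal q on A is 1/2, and the value is 4·(1/2) + (0)·(1/2) = 2.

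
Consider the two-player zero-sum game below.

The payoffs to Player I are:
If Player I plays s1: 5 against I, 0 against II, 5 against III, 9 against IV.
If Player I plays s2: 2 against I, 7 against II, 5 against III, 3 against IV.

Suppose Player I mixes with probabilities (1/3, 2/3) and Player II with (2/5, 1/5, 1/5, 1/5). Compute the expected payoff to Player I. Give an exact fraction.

Against (2/5, 1/5, 1/5, 1/5), each row's expected payoff is s1: 24/5; s2: 19/5.
Taking the (1/3, 2/3)-weighted average: (1/3)·(24/5) + (2/3)·(19/5) = 62/15.

62/15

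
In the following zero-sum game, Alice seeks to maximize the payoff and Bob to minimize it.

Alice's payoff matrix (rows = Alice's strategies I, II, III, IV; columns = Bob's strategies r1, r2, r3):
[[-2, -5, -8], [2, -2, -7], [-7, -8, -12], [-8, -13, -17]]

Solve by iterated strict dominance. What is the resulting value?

Column r2 is strictly dominated by r3 for Bob (-8<-5, -7<-2, -12<-8, -17<-13); eliminate r2.
Row I is strictly dominated by row II (2>-2, -7>-8); eliminate I.
Column r1 is strictly dominated by r3 for Bob (-7<2, -12<-7, -17<-8); eliminate r1.
Row III is strictly dominated by row II (-7>-12); eliminate III.
Row IV is strictly dominated by row II (-7>-17); eliminate IV.
Only (II, r3) remains, with payoff -7.

-7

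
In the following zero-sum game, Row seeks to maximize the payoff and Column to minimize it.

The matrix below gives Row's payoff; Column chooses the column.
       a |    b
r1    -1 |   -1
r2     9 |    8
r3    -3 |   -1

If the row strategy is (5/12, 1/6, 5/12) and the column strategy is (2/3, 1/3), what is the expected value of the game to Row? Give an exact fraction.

1/18

Against (2/3, 1/3), each row's expected payoff is r1: -1; r2: 26/3; r3: -7/3.
Taking the (5/12, 1/6, 5/12)-weighted average: (5/12)·(-1) + (1/6)·(26/3) + (5/12)·(-7/3) = 1/18.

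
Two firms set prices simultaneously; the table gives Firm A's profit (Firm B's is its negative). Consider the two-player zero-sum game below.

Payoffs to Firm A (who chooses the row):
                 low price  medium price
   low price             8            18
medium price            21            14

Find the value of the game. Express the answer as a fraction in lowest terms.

Row minima are 8 and 14, so Firm A's maximin is 14; column maxima are 21 and 18, so Firm B's minimax is 18. These differ, so the equilibrium is in mixed strategies.
Let Firm A play low price with probability p. Firm B is indifferent when 8p + 21(1−p) = 18p + 14(1−p), giving p = 7/17.
Let Firm B play low price with probability q. Firm A is indifferent when 8q + 18(1−q) = 21q + 14(1−q), giving q = 4/17.
The value is 8·(4/17) + (18)·(13/17) = 266/17.

266/17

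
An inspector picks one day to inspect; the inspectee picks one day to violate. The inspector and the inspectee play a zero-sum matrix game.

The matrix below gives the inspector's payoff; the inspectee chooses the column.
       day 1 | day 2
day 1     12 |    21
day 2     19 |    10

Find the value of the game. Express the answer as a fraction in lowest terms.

Row minima are 12 and 10, so the inspector's maximin is 12; column maxima are 19 and 21, so the inspectee's minimax is 19. These differ, so the equilibrium is in mixed strategies.
Let the inspector play day 1 with probability p. The inspectee is indifferent when 12p + 19(1−p) = 21p + 10(1−p), giving p = 1/2.
Let the inspectee play day 1 with probability q. The inspector is indifferent when 12q + 21(1−q) = 19q + 10(1−q), giving q = 11/18.
The value is 12·(11/18) + (21)·(7/18) = 31/2.

31/2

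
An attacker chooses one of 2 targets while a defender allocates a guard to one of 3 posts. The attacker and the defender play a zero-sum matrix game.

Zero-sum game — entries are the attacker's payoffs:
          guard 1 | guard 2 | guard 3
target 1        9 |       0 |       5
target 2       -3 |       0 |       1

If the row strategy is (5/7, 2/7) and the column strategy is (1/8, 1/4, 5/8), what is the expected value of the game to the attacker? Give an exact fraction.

Against (1/8, 1/4, 5/8), each row's expected payoff is target 1: 17/4; target 2: 1/4.
Taking the (5/7, 2/7)-weighted average: (5/7)·(17/4) + (2/7)·(1/4) = 87/28.

87/28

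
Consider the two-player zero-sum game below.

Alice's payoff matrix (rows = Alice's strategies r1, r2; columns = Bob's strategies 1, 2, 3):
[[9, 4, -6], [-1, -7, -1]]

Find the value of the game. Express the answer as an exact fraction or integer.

-23/8

Column 1 is strictly dominated by 2 for Bob (it gives Alice more in every row).
The remaining 2×2 game on (r1, r2) × (2, 3) has no saddle point. Let Alice play r1 with probability p; indifference gives 4p − 7(1−p) = −6p − (1−p), so p = 3/8.
Similarly Bob's optimal q on 2 is 5/16, and the value is 4·(5/16) + (-6)·(11/16) = -23/8.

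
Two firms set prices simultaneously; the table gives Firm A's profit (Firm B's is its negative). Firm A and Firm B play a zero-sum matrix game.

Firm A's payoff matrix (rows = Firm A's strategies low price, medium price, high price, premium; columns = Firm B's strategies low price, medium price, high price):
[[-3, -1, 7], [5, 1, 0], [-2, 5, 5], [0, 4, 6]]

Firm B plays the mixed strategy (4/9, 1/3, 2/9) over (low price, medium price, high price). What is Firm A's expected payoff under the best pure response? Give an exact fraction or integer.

8/3

low price: (-3)·(4/9) + (-1)·(1/3) + (7)·(2/9) = -1/9.
medium price: (5)·(4/9) + (1)·(1/3) + (0)·(2/9) = 23/9.
high price: (-2)·(4/9) + (5)·(1/3) + (5)·(2/9) = 17/9.
premium: (0)·(4/9) + (4)·(1/3) + (6)·(2/9) = 8/3.
The best pure response is premium with expected payoff 8/3.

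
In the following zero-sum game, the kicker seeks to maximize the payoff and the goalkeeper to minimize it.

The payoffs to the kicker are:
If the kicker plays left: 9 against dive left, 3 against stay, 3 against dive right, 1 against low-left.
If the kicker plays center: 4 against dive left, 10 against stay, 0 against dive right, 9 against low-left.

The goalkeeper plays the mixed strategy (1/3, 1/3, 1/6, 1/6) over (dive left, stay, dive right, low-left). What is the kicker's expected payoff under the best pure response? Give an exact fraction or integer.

37/6

left: (9)·(1/3) + (3)·(1/3) + (3)·(1/6) + (1)·(1/6) = 14/3.
center: (4)·(1/3) + (10)·(1/3) + (0)·(1/6) + (9)·(1/6) = 37/6.
The best pure response is center with expected payoff 37/6.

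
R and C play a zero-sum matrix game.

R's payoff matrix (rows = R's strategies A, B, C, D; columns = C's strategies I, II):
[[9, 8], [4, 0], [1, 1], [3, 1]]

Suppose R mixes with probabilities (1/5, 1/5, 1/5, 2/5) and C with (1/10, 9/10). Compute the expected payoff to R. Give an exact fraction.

119/50

Against (1/10, 9/10), each row's expected payoff is A: 81/10; B: 2/5; C: 1; D: 6/5.
Taking the (1/5, 1/5, 1/5, 2/5)-weighted average: (1/5)·(81/10) + (1/5)·(2/5) + (1/5)·(1) + (2/5)·(6/5) = 119/50.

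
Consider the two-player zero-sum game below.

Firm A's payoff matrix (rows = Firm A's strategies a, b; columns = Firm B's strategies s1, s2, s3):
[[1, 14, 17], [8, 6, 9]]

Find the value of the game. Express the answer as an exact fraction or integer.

Column s3 is strictly dominated by s2 for Firm B (it gives Firm A more in every row).
The remaining 2×2 game on (a, b) × (s1, s2) has no saddle point. Let Firm A play a with probability p; indifference gives p + 8(1−p) = 14p + 6(1−p), so p = 2/15.
Similarly Firm B's optimal q on s1 is 8/15, and the value is 1·(8/15) + (14)·(7/15) = 106/15.

106/15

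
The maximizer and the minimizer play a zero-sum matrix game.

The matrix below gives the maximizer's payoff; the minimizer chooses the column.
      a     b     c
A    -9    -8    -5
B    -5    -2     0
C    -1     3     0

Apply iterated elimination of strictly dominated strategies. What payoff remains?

Column b is strictly dominated by a for the minimizer (-9<-8, -5<-2, -1<3); eliminate b.
Row A is strictly dominated by row B (-5>-9, 0>-5); eliminate A.
Column c is strictly dominated by a for the minimizer (-5<0, -1<0); eliminate c.
Row B is strictly dominated by row C (-1>-5); eliminate B.
Only (C, a) remains, with payoff -1.

-1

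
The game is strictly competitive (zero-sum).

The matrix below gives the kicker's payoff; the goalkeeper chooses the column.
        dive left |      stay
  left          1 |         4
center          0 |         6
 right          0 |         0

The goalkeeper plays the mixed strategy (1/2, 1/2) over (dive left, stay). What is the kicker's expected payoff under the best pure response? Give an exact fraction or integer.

3

left: (1)·(1/2) + (4)·(1/2) = 5/2.
center: (0)·(1/2) + (6)·(1/2) = 3.
right: (0)·(1/2) + (0)·(1/2) = 0.
The best pure response is center with expected payoff 3.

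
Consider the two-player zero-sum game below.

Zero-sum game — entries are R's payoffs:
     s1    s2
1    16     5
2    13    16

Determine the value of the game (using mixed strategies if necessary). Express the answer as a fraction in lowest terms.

191/14

Row minima are 5 and 13, so R's maximin is 13; column maxima are 16 and 16, so C's minimax is 16. These differ, so the equilibrium is in mixed strategies.
Let R play 1 with probability p. C is indifferent when 16p + 13(1−p) = 5p + 16(1−p), giving p = 3/14.
Let C play s1 with probability q. R is indifferent when 16q + 5(1−q) = 13q + 16(1−q), giving q = 11/14.
The value is 16·(11/14) + (5)·(3/14) = 191/14.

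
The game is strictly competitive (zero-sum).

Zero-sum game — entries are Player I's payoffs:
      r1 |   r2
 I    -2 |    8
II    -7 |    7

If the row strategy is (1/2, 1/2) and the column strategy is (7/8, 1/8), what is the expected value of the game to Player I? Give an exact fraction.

-3

Against (7/8, 1/8), each row's expected payoff is I: -3/4; II: -21/4.
Taking the (1/2, 1/2)-weighted average: (1/2)·(-3/4) + (1/2)·(-21/4) = -3.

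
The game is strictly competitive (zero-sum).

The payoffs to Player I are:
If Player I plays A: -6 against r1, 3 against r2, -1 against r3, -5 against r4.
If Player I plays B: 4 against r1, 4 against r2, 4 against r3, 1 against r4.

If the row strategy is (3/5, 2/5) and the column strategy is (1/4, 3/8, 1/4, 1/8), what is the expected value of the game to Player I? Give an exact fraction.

Against (1/4, 3/8, 1/4, 1/8), each row's expected payoff is A: -5/4; B: 29/8.
Taking the (3/5, 2/5)-weighted average: (3/5)·(-5/4) + (2/5)·(29/8) = 7/10.

7/10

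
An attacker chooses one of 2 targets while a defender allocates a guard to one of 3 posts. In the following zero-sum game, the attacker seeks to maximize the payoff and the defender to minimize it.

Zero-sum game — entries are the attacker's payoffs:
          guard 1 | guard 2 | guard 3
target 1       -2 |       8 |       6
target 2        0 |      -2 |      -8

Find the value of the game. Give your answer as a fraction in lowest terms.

Column guard 2 is strictly dominated by guard 3 for the defender (it gives the attacker more in every row).
The remaining 2×2 game on (target 1, target 2) × (guard 1, guard 3) has no saddle point. Let the attacker play target 1 with probability p; indifference gives −2p = 6p − 8(1−p), so p = 1/2.
Similarly the defender's optimal q on guard 1 is 7/8, and the value is -2·(7/8) + (6)·(1/8) = -1.

-1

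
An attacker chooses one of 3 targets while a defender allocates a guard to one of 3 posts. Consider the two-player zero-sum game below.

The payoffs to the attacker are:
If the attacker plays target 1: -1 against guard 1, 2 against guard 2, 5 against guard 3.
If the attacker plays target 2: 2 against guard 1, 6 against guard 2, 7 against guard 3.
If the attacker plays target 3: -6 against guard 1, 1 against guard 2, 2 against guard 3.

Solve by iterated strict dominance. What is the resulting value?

2

Row target 3 is strictly dominated by row target 1 (-1>-6, 2>1, 5>2); eliminate target 3.
Row target 1 is strictly dominated by row target 2 (2>-1, 6>2, 7>5); eliminate target 1.
Column guard 2 is strictly dominated by guard 1 for the defender (2<6); eliminate guard 2.
Column guard 3 is strictly dominated by guard 1 for the defender (2<7); eliminate guard 3.
Only (target 2, guard 1) remains, with payoff 2.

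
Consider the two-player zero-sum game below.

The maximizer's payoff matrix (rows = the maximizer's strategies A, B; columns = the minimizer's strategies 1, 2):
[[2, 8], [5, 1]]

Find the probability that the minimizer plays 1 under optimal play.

7/10

Row minima are 2 and 1, so the maximizer's maximin is 2; column maxima are 5 and 8, so the minimizer's minimax is 5. These differ, so the equilibrium is in mixed strategies.
Let the minimizer play 1 with probability q. The maximizer is indifferent when 2q + 8(1−q) = 5q + (1−q), giving q = 7/10.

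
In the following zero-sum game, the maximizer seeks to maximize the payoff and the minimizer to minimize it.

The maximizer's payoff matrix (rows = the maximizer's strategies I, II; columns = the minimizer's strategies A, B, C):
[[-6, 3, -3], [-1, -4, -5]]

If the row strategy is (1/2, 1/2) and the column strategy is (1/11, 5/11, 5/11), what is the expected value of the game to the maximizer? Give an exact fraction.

Against (1/11, 5/11, 5/11), each row's expected payoff is I: -6/11; II: -46/11.
Taking the (1/2, 1/2)-weighted average: (1/2)·(-6/11) + (1/2)·(-46/11) = -26/11.

-26/11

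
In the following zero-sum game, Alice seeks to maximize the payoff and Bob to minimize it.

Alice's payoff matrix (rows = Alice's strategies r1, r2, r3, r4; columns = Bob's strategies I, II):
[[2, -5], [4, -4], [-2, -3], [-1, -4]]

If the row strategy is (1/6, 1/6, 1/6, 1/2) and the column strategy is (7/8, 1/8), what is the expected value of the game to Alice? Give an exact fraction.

Against (7/8, 1/8), each row's expected payoff is r1: 9/8; r2: 3; r3: -17/8; r4: -11/8.
Taking the (1/6, 1/6, 1/6, 1/2)-weighted average: (1/6)·(9/8) + (1/6)·(3) + (1/6)·(-17/8) + (1/2)·(-11/8) = -17/48.

-17/48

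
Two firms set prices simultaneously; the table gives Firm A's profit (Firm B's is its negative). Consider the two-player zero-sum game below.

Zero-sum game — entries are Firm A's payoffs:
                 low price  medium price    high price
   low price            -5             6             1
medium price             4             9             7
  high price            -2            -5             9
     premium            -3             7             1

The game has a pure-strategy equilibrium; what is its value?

Row minima: -5, 4, -5, -3 → Firm A's maximin is 4.
Column maxima: 4, 9, 9 → Firm B's minimax is 4.
They coincide at (medium price, low price), so the value is 4.

4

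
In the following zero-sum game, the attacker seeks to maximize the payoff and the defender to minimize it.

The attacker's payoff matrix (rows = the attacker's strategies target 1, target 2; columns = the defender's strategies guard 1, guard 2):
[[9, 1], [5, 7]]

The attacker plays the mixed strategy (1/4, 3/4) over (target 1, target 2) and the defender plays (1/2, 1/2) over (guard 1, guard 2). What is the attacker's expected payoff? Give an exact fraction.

23/4

Against (1/2, 1/2), each row's expected payoff is target 1: 5; target 2: 6.
Taking the (1/4, 3/4)-weighted average: (1/4)·(5) + (3/4)·(6) = 23/4.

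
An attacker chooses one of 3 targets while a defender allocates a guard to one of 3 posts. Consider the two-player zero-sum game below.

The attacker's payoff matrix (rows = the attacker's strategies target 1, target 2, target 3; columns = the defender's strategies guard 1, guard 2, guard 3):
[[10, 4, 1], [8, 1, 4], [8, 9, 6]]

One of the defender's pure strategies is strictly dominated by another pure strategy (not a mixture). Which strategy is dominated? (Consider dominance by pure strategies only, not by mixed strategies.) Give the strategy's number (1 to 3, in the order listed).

The defender prefers columns that give the attacker less. Compare guard 1 with guard 3: 1 < 10, 4 < 8, 6 < 8.
So guard 3 strictly dominates guard 1 for the defender; guard 1 is strictly dominated.

1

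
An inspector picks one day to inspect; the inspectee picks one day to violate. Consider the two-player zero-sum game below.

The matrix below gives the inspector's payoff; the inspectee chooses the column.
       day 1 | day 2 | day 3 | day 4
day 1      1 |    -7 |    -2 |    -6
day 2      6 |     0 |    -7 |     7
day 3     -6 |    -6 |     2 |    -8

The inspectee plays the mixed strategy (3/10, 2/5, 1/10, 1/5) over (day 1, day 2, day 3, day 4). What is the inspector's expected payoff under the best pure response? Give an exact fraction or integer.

5/2

day 1: (1)·(3/10) + (-7)·(2/5) + (-2)·(1/10) + (-6)·(1/5) = -39/10.
day 2: (6)·(3/10) + (0)·(2/5) + (-7)·(1/10) + (7)·(1/5) = 5/2.
day 3: (-6)·(3/10) + (-6)·(2/5) + (2)·(1/10) + (-8)·(1/5) = -28/5.
The best pure response is day 2 with expected payoff 5/2.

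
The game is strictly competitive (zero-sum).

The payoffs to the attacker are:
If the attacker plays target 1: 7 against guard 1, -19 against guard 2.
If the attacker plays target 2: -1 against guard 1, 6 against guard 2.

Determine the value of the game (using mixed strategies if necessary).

23/33

Row minima are -19 and -1, so the attacker's maximin is -1; column maxima are 7 and 6, so the defender's minimax is 6. These differ, so the equilibrium is in mixed strategies.
Let the attacker play target 1 with probability p. The defender is indifferent when 7p − (1−p) = −19p + 6(1−p), giving p = 7/33.
Let the defender play guard 1 with probability q. The attacker is indifferent when 7q − 19(1−q) = −q + 6(1−q), giving q = 25/33.
The value is 7·(25/33) + (-19)·(8/33) = 23/33.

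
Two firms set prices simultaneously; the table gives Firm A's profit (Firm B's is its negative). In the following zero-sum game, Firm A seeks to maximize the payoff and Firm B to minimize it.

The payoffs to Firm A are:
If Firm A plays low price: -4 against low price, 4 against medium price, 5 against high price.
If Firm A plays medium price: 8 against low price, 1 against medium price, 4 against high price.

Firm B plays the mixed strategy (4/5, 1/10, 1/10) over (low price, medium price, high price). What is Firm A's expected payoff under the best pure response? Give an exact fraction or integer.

low price: (-4)·(4/5) + (4)·(1/10) + (5)·(1/10) = -23/10.
medium price: (8)·(4/5) + (1)·(1/10) + (4)·(1/10) = 69/10.
The best pure response is medium price with expected payoff 69/10.

69/10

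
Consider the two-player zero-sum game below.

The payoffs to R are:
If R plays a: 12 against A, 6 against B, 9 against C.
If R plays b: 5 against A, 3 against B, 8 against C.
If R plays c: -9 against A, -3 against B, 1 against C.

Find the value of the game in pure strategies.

6

Row minima: 6, 3, -9 → R's maximin is 6.
Column maxima: 12, 6, 9 → C's minimax is 6.
They coincide at (a, B), so the value is 6.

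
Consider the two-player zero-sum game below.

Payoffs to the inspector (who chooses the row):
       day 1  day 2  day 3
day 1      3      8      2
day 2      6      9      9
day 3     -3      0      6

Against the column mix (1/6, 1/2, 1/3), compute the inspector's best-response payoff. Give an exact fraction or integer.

17/2

day 1: (3)·(1/6) + (8)·(1/2) + (2)·(1/3) = 31/6.
day 2: (6)·(1/6) + (9)·(1/2) + (9)·(1/3) = 17/2.
day 3: (-3)·(1/6) + (0)·(1/2) + (6)·(1/3) = 3/2.
The best pure response is day 2 with expected payoff 17/2.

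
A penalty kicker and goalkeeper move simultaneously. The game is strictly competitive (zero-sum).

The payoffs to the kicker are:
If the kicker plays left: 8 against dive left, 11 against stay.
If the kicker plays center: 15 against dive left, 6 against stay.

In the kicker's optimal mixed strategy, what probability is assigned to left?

Row minima are 8 and 6, so the kicker's maximin is 8; column maxima are 15 and 11, so the goalkeeper's minimax is 11. These differ, so the equilibrium is in mixed strategies.
Let the kicker play left with probability p. The goalkeeper is indifferent when 8p + 15(1−p) = 11p + 6(1−p), giving p = 3/4.

3/4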